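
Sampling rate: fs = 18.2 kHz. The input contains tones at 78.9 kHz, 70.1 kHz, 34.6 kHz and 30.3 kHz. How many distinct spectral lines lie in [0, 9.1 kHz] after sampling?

fs/2 = 9.1 kHz.
78.9 kHz mod fs = 6.1 kHz.
6.1 kHz ≤ fs/2 = 9.1 kHz, appears at 6.1 kHz.
70.1 kHz mod fs = 15.5 kHz.
15.5 kHz > fs/2 = 9.1 kHz, folds to fs − 15.5 kHz = 2.7 kHz.
34.6 kHz mod fs = 16.4 kHz.
16.4 kHz > fs/2 = 9.1 kHz, folds to fs − 16.4 kHz = 1.8 kHz.
30.3 kHz mod fs = 12.1 kHz.
12.1 kHz > fs/2 = 9.1 kHz, folds to fs − 12.1 kHz = 6.1 kHz.
Distinct values: {1.8 kHz, 2.7 kHz, 6.1 kHz} → 3.

3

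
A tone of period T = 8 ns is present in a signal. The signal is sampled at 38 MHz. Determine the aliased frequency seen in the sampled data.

11 MHz

T = 8 ns → f = 1/T = 125 MHz.
125 MHz mod fs = 11 MHz.
11 MHz ≤ fs/2 = 19 MHz, appears at 11 MHz.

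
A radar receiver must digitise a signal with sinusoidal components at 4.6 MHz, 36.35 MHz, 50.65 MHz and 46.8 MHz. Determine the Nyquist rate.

101.3 MHz

Highest-frequency component: 50.65 MHz.
Nyquist rate = 2 × 50.65 MHz = 101.3 MHz.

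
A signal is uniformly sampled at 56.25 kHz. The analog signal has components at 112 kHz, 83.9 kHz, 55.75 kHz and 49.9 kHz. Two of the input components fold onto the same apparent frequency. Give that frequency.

fs/2 = 28.125 kHz.
112 kHz mod fs = 55.75 kHz.
55.75 kHz > fs/2 = 28.125 kHz, folds to fs − 55.75 kHz = 0.5 kHz.
83.9 kHz mod fs = 27.65 kHz.
27.65 kHz ≤ fs/2 = 28.125 kHz, appears at 27.65 kHz.
55.75 kHz > fs/2 = 28.125 kHz, folds to fs − 55.75 kHz = 0.5 kHz.
49.9 kHz > fs/2 = 28.125 kHz, folds to fs − 49.9 kHz = 6.35 kHz.
55.75 kHz and 112 kHz both map to 0.5 kHz.

0.5 kHz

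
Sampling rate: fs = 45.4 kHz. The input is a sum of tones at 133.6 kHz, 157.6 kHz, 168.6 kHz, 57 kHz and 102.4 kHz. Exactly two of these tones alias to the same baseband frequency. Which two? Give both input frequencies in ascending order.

fs/2 = 22.7 kHz.
133.6 kHz mod fs = 42.8 kHz.
42.8 kHz > fs/2 = 22.7 kHz, folds to fs − 42.8 kHz = 2.6 kHz.
157.6 kHz mod fs = 21.4 kHz.
21.4 kHz ≤ fs/2 = 22.7 kHz, appears at 21.4 kHz.
168.6 kHz mod fs = 32.4 kHz.
32.4 kHz > fs/2 = 22.7 kHz, folds to fs − 32.4 kHz = 13 kHz.
57 kHz mod fs = 11.6 kHz.
11.6 kHz ≤ fs/2 = 22.7 kHz, appears at 11.6 kHz.
102.4 kHz mod fs = 11.6 kHz.
11.6 kHz ≤ fs/2 = 22.7 kHz, appears at 11.6 kHz.
57 kHz and 102.4 kHz both map to 11.6 kHz.

57 kHz, 102.4 kHz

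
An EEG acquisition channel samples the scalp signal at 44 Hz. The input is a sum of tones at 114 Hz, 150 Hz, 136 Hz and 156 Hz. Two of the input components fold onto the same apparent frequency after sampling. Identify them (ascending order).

fs/2 = 22 Hz.
114 Hz mod fs = 26 Hz.
26 Hz > fs/2 = 22 Hz, folds to fs − 26 Hz = 18 Hz.
150 Hz mod fs = 18 Hz.
18 Hz ≤ fs/2 = 22 Hz, appears at 18 Hz.
136 Hz mod fs = 4 Hz.
4 Hz ≤ fs/2 = 22 Hz, appears at 4 Hz.
156 Hz mod fs = 24 Hz.
24 Hz > fs/2 = 22 Hz, folds to fs − 24 Hz = 20 Hz.
114 Hz and 150 Hz both map to 18 Hz.

114 Hz, 150 Hz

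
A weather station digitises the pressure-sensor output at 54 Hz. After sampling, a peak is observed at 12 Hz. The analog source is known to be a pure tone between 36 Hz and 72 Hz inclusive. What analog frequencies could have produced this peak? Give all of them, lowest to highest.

Frequencies that alias to 12 Hz are k·fs ± 12 Hz for integer k ≥ 0.
k=0: 12 Hz.
k=1: 42 Hz, 66 Hz.
k=2: 96 Hz, 120 Hz.
Within [36 Hz, 72 Hz]: 42 Hz, 66 Hz.

42 Hz, 66 Hz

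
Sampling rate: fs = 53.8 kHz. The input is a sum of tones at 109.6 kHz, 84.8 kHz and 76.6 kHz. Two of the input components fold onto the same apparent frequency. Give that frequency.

22.8 kHz

fs/2 = 26.9 kHz.
109.6 kHz mod fs = 2 kHz.
2 kHz ≤ fs/2 = 26.9 kHz, appears at 2 kHz.
84.8 kHz mod fs = 31 kHz.
31 kHz > fs/2 = 26.9 kHz, folds to fs − 31 kHz = 22.8 kHz.
76.6 kHz mod fs = 22.8 kHz.
22.8 kHz ≤ fs/2 = 26.9 kHz, appears at 22.8 kHz.
76.6 kHz and 84.8 kHz both map to 22.8 kHz.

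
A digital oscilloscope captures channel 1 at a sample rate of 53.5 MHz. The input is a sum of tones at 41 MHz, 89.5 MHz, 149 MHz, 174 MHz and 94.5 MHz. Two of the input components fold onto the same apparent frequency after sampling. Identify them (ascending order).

fs/2 = 26.75 MHz.
41 MHz > fs/2 = 26.75 MHz, folds to fs − 41 MHz = 12.5 MHz.
89.5 MHz mod fs = 36 MHz.
36 MHz > fs/2 = 26.75 MHz, folds to fs − 36 MHz = 17.5 MHz.
149 MHz mod fs = 42 MHz.
42 MHz > fs/2 = 26.75 MHz, folds to fs − 42 MHz = 11.5 MHz.
174 MHz mod fs = 13.5 MHz.
13.5 MHz ≤ fs/2 = 26.75 MHz, appears at 13.5 MHz.
94.5 MHz mod fs = 41 MHz.
41 MHz > fs/2 = 26.75 MHz, folds to fs − 41 MHz = 12.5 MHz.
41 MHz and 94.5 MHz both map to 12.5 MHz.

41 MHz, 94.5 MHz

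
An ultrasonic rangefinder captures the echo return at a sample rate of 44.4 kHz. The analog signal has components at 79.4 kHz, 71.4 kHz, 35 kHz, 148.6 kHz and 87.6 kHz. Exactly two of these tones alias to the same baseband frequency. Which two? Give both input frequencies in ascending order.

fs/2 = 22.2 kHz.
79.4 kHz mod fs = 35 kHz.
35 kHz > fs/2 = 22.2 kHz, folds to fs − 35 kHz = 9.4 kHz.
71.4 kHz mod fs = 27 kHz.
27 kHz > fs/2 = 22.2 kHz, folds to fs − 27 kHz = 17.4 kHz.
35 kHz > fs/2 = 22.2 kHz, folds to fs − 35 kHz = 9.4 kHz.
148.6 kHz mod fs = 15.4 kHz.
15.4 kHz ≤ fs/2 = 22.2 kHz, appears at 15.4 kHz.
87.6 kHz mod fs = 43.2 kHz.
43.2 kHz > fs/2 = 22.2 kHz, folds to fs − 43.2 kHz = 1.2 kHz.
35 kHz and 79.4 kHz both map to 9.4 kHz.

35 kHz, 79.4 kHz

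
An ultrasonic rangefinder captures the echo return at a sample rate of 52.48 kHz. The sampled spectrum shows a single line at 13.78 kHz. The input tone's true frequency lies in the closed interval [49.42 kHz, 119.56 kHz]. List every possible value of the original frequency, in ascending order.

66.26 kHz, 91.18 kHz, 118.74 kHz

Frequencies that alias to 13.78 kHz are k·fs ± 13.78 kHz for integer k ≥ 0.
k=0: 13.78 kHz.
k=1: 38.7 kHz, 66.26 kHz.
k=2: 91.18 kHz, 118.74 kHz.
k=3: 143.66 kHz, 171.22 kHz.
Within [49.42 kHz, 119.56 kHz]: 66.26 kHz, 91.18 kHz, 118.74 kHz.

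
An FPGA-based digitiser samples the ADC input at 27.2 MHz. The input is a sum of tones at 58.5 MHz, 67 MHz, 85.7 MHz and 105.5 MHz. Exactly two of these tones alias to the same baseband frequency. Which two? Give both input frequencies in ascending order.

58.5 MHz, 85.7 MHz

fs/2 = 13.6 MHz.
58.5 MHz mod fs = 4.1 MHz.
4.1 MHz ≤ fs/2 = 13.6 MHz, appears at 4.1 MHz.
67 MHz mod fs = 12.6 MHz.
12.6 MHz ≤ fs/2 = 13.6 MHz, appears at 12.6 MHz.
85.7 MHz mod fs = 4.1 MHz.
4.1 MHz ≤ fs/2 = 13.6 MHz, appears at 4.1 MHz.
105.5 MHz mod fs = 23.9 MHz.
23.9 MHz > fs/2 = 13.6 MHz, folds to fs − 23.9 MHz = 3.3 MHz.
58.5 MHz and 85.7 MHz both map to 4.1 MHz.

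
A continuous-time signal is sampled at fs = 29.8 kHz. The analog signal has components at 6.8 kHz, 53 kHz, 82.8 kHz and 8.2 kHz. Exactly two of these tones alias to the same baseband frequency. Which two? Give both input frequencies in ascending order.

53 kHz, 82.8 kHz

fs/2 = 14.9 kHz.
6.8 kHz ≤ fs/2 = 14.9 kHz, passes unchanged.
53 kHz mod fs = 23.2 kHz.
23.2 kHz > fs/2 = 14.9 kHz, folds to fs − 23.2 kHz = 6.6 kHz.
82.8 kHz mod fs = 23.2 kHz.
23.2 kHz > fs/2 = 14.9 kHz, folds to fs − 23.2 kHz = 6.6 kHz.
8.2 kHz ≤ fs/2 = 14.9 kHz, passes unchanged.
53 kHz and 82.8 kHz both map to 6.6 kHz.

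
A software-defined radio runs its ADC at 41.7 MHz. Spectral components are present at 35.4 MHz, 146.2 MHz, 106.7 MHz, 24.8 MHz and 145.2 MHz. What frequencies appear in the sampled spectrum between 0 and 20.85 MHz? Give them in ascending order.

6.3 MHz, 16.9 MHz, 18.4 MHz, 20.1 MHz, 20.6 MHz

fs/2 = 20.85 MHz.
35.4 MHz > fs/2 = 20.85 MHz, folds to fs − 35.4 MHz = 6.3 MHz.
146.2 MHz mod fs = 21.1 MHz.
21.1 MHz > fs/2 = 20.85 MHz, folds to fs − 21.1 MHz = 20.6 MHz.
106.7 MHz mod fs = 23.3 MHz.
23.3 MHz > fs/2 = 20.85 MHz, folds to fs − 23.3 MHz = 18.4 MHz.
24.8 MHz > fs/2 = 20.85 MHz, folds to fs − 24.8 MHz = 16.9 MHz.
145.2 MHz mod fs = 20.1 MHz.
20.1 MHz ≤ fs/2 = 20.85 MHz, appears at 20.1 MHz.
Distinct values: {6.3 MHz, 16.9 MHz, 18.4 MHz, 20.1 MHz, 20.6 MHz}.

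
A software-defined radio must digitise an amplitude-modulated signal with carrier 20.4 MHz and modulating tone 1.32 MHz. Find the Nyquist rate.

AM sidebands sit at fc ± fm = 19.08 MHz and 21.72 MHz.
Highest-frequency component: 21.72 MHz.
Nyquist rate = 2 × 21.72 MHz = 43.44 MHz.

43.44 MHz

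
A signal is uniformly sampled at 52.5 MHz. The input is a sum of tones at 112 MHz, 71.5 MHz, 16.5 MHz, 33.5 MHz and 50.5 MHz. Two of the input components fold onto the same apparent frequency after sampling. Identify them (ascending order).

33.5 MHz, 71.5 MHz

fs/2 = 26.25 MHz.
112 MHz mod fs = 7 MHz.
7 MHz ≤ fs/2 = 26.25 MHz, appears at 7 MHz.
71.5 MHz mod fs = 19 MHz.
19 MHz ≤ fs/2 = 26.25 MHz, appears at 19 MHz.
16.5 MHz ≤ fs/2 = 26.25 MHz, passes unchanged.
33.5 MHz > fs/2 = 26.25 MHz, folds to fs − 33.5 MHz = 19 MHz.
50.5 MHz > fs/2 = 26.25 MHz, folds to fs − 50.5 MHz = 2 MHz.
33.5 MHz and 71.5 MHz both map to 19 MHz.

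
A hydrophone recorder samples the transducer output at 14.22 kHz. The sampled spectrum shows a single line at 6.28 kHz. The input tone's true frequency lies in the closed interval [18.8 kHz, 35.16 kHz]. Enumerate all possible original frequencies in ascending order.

20.5 kHz, 22.16 kHz, 34.72 kHz

Frequencies that alias to 6.28 kHz are k·fs ± 6.28 kHz for integer k ≥ 0.
k=0: 6.28 kHz.
k=1: 7.94 kHz, 20.5 kHz.
k=2: 22.16 kHz, 34.72 kHz.
k=3: 36.38 kHz, 48.94 kHz.
Within [18.8 kHz, 35.16 kHz]: 20.5 kHz, 22.16 kHz, 34.72 kHz.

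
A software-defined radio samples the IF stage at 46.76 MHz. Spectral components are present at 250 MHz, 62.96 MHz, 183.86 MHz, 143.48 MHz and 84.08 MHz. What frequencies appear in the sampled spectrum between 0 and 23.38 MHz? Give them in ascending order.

fs/2 = 23.38 MHz.
250 MHz mod fs = 16.2 MHz.
16.2 MHz ≤ fs/2 = 23.38 MHz, appears at 16.2 MHz.
62.96 MHz mod fs = 16.2 MHz.
16.2 MHz ≤ fs/2 = 23.38 MHz, appears at 16.2 MHz.
183.86 MHz mod fs = 43.58 MHz.
43.58 MHz > fs/2 = 23.38 MHz, folds to fs − 43.58 MHz = 3.18 MHz.
143.48 MHz mod fs = 3.2 MHz.
3.2 MHz ≤ fs/2 = 23.38 MHz, appears at 3.2 MHz.
84.08 MHz mod fs = 37.32 MHz.
37.32 MHz > fs/2 = 23.38 MHz, folds to fs − 37.32 MHz = 9.44 MHz.
Distinct values: {3.18 MHz, 3.2 MHz, 9.44 MHz, 16.2 MHz}.

3.18 MHz, 3.2 MHz, 9.44 MHz, 16.2 MHz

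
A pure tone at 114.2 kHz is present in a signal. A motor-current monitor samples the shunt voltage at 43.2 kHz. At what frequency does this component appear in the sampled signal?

114.2 kHz mod fs = 27.8 kHz.
27.8 kHz > fs/2 = 21.6 kHz, folds to fs − 27.8 kHz = 15.4 kHz.

15.4 kHz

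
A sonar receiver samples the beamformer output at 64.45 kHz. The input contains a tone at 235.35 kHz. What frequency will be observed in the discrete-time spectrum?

22.45 kHz

235.35 kHz mod fs = 42 kHz.
42 kHz > fs/2 = 32.225 kHz, folds to fs − 42 kHz = 22.45 kHz.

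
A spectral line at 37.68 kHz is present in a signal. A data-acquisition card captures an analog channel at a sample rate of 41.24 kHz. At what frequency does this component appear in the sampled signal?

3.56 kHz

37.68 kHz > fs/2 = 20.62 kHz, folds to fs − 37.68 kHz = 3.56 kHz.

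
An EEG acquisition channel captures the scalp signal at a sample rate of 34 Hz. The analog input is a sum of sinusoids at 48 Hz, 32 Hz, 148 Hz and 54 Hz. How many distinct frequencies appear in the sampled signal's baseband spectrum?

3

fs/2 = 17 Hz.
48 Hz mod fs = 14 Hz.
14 Hz ≤ fs/2 = 17 Hz, appears at 14 Hz.
32 Hz > fs/2 = 17 Hz, folds to fs − 32 Hz = 2 Hz.
148 Hz mod fs = 12 Hz.
12 Hz ≤ fs/2 = 17 Hz, appears at 12 Hz.
54 Hz mod fs = 20 Hz.
20 Hz > fs/2 = 17 Hz, folds to fs − 20 Hz = 14 Hz.
Distinct values: {2 Hz, 12 Hz, 14 Hz} → 3.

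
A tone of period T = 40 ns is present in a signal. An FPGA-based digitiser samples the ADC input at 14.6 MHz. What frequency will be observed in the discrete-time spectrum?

4.2 MHz

T = 40 ns → f = 1/T = 25 MHz.
25 MHz mod fs = 10.4 MHz.
10.4 MHz > fs/2 = 7.3 MHz, folds to fs − 10.4 MHz = 4.2 MHz.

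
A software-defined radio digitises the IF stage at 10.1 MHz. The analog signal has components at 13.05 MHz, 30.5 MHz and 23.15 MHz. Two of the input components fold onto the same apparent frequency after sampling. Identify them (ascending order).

13.05 MHz, 23.15 MHz

fs/2 = 5.05 MHz.
13.05 MHz mod fs = 2.95 MHz.
2.95 MHz ≤ fs/2 = 5.05 MHz, appears at 2.95 MHz.
30.5 MHz mod fs = 0.2 MHz.
0.2 MHz ≤ fs/2 = 5.05 MHz, appears at 0.2 MHz.
23.15 MHz mod fs = 2.95 MHz.
2.95 MHz ≤ fs/2 = 5.05 MHz, appears at 2.95 MHz.
13.05 MHz and 23.15 MHz both map to 2.95 MHz.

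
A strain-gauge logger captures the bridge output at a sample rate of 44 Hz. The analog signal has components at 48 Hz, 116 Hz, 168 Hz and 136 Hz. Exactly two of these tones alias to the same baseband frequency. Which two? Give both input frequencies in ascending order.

fs/2 = 22 Hz.
48 Hz mod fs = 4 Hz.
4 Hz ≤ fs/2 = 22 Hz, appears at 4 Hz.
116 Hz mod fs = 28 Hz.
28 Hz > fs/2 = 22 Hz, folds to fs − 28 Hz = 16 Hz.
168 Hz mod fs = 36 Hz.
36 Hz > fs/2 = 22 Hz, folds to fs − 36 Hz = 8 Hz.
136 Hz mod fs = 4 Hz.
4 Hz ≤ fs/2 = 22 Hz, appears at 4 Hz.
48 Hz and 136 Hz both map to 4 Hz.

48 Hz, 136 Hz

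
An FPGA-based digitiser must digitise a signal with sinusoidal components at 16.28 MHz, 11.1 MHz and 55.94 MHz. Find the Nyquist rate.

111.88 MHz

Highest-frequency component: 55.94 MHz.
Nyquist rate = 2 × 55.94 MHz = 111.88 MHz.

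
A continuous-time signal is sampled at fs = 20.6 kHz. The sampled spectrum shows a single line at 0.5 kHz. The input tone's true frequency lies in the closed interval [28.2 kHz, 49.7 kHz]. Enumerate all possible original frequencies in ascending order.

40.7 kHz, 41.7 kHz

Frequencies that alias to 0.5 kHz are k·fs ± 0.5 kHz for integer k ≥ 0.
k=0: 0.5 kHz.
k=1: 20.1 kHz, 21.1 kHz.
k=2: 40.7 kHz, 41.7 kHz.
k=3: 61.3 kHz, 62.3 kHz.
Within [28.2 kHz, 49.7 kHz]: 40.7 kHz, 41.7 kHz.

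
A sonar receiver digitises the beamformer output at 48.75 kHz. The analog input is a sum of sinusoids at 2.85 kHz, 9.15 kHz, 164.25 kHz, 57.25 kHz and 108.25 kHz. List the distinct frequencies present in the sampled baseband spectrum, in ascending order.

fs/2 = 24.375 kHz.
2.85 kHz ≤ fs/2 = 24.375 kHz, passes unchanged.
9.15 kHz ≤ fs/2 = 24.375 kHz, passes unchanged.
164.25 kHz mod fs = 18 kHz.
18 kHz ≤ fs/2 = 24.375 kHz, appears at 18 kHz.
57.25 kHz mod fs = 8.5 kHz.
8.5 kHz ≤ fs/2 = 24.375 kHz, appears at 8.5 kHz.
108.25 kHz mod fs = 10.75 kHz.
10.75 kHz ≤ fs/2 = 24.375 kHz, appears at 10.75 kHz.
Distinct values: {2.85 kHz, 8.5 kHz, 9.15 kHz, 10.75 kHz, 18 kHz}.

2.85 kHz, 8.5 kHz, 9.15 kHz, 10.75 kHz, 18 kHz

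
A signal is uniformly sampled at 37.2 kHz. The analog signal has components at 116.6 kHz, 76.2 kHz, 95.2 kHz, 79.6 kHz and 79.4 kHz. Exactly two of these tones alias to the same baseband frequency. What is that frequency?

fs/2 = 18.6 kHz.
116.6 kHz mod fs = 5 kHz.
5 kHz ≤ fs/2 = 18.6 kHz, appears at 5 kHz.
76.2 kHz mod fs = 1.8 kHz.
1.8 kHz ≤ fs/2 = 18.6 kHz, appears at 1.8 kHz.
95.2 kHz mod fs = 20.8 kHz.
20.8 kHz > fs/2 = 18.6 kHz, folds to fs − 20.8 kHz = 16.4 kHz.
79.6 kHz mod fs = 5.2 kHz.
5.2 kHz ≤ fs/2 = 18.6 kHz, appears at 5.2 kHz.
79.4 kHz mod fs = 5 kHz.
5 kHz ≤ fs/2 = 18.6 kHz, appears at 5 kHz.
79.4 kHz and 116.6 kHz both map to 5 kHz.

5 kHz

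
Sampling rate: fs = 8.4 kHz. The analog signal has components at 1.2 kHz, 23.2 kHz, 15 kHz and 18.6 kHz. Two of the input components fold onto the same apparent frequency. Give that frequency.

fs/2 = 4.2 kHz.
1.2 kHz ≤ fs/2 = 4.2 kHz, passes unchanged.
23.2 kHz mod fs = 6.4 kHz.
6.4 kHz > fs/2 = 4.2 kHz, folds to fs − 6.4 kHz = 2 kHz.
15 kHz mod fs = 6.6 kHz.
6.6 kHz > fs/2 = 4.2 kHz, folds to fs − 6.6 kHz = 1.8 kHz.
18.6 kHz mod fs = 1.8 kHz.
1.8 kHz ≤ fs/2 = 4.2 kHz, appears at 1.8 kHz.
15 kHz and 18.6 kHz both map to 1.8 kHz.

1.8 kHz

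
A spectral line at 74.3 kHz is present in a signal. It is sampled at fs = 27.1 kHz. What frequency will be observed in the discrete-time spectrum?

74.3 kHz mod fs = 20.1 kHz.
20.1 kHz > fs/2 = 13.55 kHz, folds to fs − 20.1 kHz = 7 kHz.

7 kHz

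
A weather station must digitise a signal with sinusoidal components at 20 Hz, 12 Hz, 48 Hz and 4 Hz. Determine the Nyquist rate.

96 Hz

Highest-frequency component: 48 Hz.
Nyquist rate = 2 × 48 Hz = 96 Hz.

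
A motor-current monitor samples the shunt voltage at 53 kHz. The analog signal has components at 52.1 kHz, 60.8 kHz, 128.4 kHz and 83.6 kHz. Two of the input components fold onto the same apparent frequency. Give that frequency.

fs/2 = 26.5 kHz.
52.1 kHz > fs/2 = 26.5 kHz, folds to fs − 52.1 kHz = 0.9 kHz.
60.8 kHz mod fs = 7.8 kHz.
7.8 kHz ≤ fs/2 = 26.5 kHz, appears at 7.8 kHz.
128.4 kHz mod fs = 22.4 kHz.
22.4 kHz ≤ fs/2 = 26.5 kHz, appears at 22.4 kHz.
83.6 kHz mod fs = 30.6 kHz.
30.6 kHz > fs/2 = 26.5 kHz, folds to fs − 30.6 kHz = 22.4 kHz.
83.6 kHz and 128.4 kHz both map to 22.4 kHz.

22.4 kHz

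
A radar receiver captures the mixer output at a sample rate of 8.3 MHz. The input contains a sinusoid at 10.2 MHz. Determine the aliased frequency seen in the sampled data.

1.9 MHz

10.2 MHz mod fs = 1.9 MHz.
1.9 MHz ≤ fs/2 = 4.15 MHz, appears at 1.9 MHz.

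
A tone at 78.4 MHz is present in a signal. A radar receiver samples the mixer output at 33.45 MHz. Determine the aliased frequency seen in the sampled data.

78.4 MHz mod fs = 11.5 MHz.
11.5 MHz ≤ fs/2 = 16.725 MHz, appears at 11.5 MHz.

11.5 MHz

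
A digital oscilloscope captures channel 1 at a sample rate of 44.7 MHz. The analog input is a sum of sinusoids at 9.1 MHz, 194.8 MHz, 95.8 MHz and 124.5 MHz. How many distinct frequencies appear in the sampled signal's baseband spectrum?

fs/2 = 22.35 MHz.
9.1 MHz ≤ fs/2 = 22.35 MHz, passes unchanged.
194.8 MHz mod fs = 16 MHz.
16 MHz ≤ fs/2 = 22.35 MHz, appears at 16 MHz.
95.8 MHz mod fs = 6.4 MHz.
6.4 MHz ≤ fs/2 = 22.35 MHz, appears at 6.4 MHz.
124.5 MHz mod fs = 35.1 MHz.
35.1 MHz > fs/2 = 22.35 MHz, folds to fs − 35.1 MHz = 9.6 MHz.
Distinct values: {6.4 MHz, 9.1 MHz, 9.6 MHz, 16 MHz} → 4.

4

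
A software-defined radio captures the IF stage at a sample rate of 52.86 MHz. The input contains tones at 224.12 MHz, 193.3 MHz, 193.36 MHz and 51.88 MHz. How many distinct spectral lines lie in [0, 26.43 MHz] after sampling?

fs/2 = 26.43 MHz.
224.12 MHz mod fs = 12.68 MHz.
12.68 MHz ≤ fs/2 = 26.43 MHz, appears at 12.68 MHz.
193.3 MHz mod fs = 34.72 MHz.
34.72 MHz > fs/2 = 26.43 MHz, folds to fs − 34.72 MHz = 18.14 MHz.
193.36 MHz mod fs = 34.78 MHz.
34.78 MHz > fs/2 = 26.43 MHz, folds to fs − 34.78 MHz = 18.08 MHz.
51.88 MHz > fs/2 = 26.43 MHz, folds to fs − 51.88 MHz = 0.98 MHz.
Distinct values: {0.98 MHz, 12.68 MHz, 18.08 MHz, 18.14 MHz} → 4.

4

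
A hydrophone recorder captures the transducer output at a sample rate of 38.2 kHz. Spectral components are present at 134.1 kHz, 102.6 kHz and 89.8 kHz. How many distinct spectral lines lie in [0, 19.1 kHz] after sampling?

fs/2 = 19.1 kHz.
134.1 kHz mod fs = 19.5 kHz.
19.5 kHz > fs/2 = 19.1 kHz, folds to fs − 19.5 kHz = 18.7 kHz.
102.6 kHz mod fs = 26.2 kHz.
26.2 kHz > fs/2 = 19.1 kHz, folds to fs − 26.2 kHz = 12 kHz.
89.8 kHz mod fs = 13.4 kHz.
13.4 kHz ≤ fs/2 = 19.1 kHz, appears at 13.4 kHz.
Distinct values: {12 kHz, 13.4 kHz, 18.7 kHz} → 3.

3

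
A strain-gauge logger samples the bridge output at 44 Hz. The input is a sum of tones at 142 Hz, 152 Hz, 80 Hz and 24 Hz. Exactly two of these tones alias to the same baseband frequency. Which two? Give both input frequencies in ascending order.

24 Hz, 152 Hz

fs/2 = 22 Hz.
142 Hz mod fs = 10 Hz.
10 Hz ≤ fs/2 = 22 Hz, appears at 10 Hz.
152 Hz mod fs = 20 Hz.
20 Hz ≤ fs/2 = 22 Hz, appears at 20 Hz.
80 Hz mod fs = 36 Hz.
36 Hz > fs/2 = 22 Hz, folds to fs − 36 Hz = 8 Hz.
24 Hz > fs/2 = 22 Hz, folds to fs − 24 Hz = 20 Hz.
24 Hz and 152 Hz both map to 20 Hz.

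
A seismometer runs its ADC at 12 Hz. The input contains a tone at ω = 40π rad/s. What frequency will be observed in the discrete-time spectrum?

4 Hz

ω = 40π rad/s → f = ω/(2π) = 20 Hz.
20 Hz mod fs = 8 Hz.
8 Hz > fs/2 = 6 Hz, folds to fs − 8 Hz = 4 Hz.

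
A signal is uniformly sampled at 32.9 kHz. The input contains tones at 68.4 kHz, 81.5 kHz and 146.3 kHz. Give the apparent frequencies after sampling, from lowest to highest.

fs/2 = 16.45 kHz.
68.4 kHz mod fs = 2.6 kHz.
2.6 kHz ≤ fs/2 = 16.45 kHz, appears at 2.6 kHz.
81.5 kHz mod fs = 15.7 kHz.
15.7 kHz ≤ fs/2 = 16.45 kHz, appears at 15.7 kHz.
146.3 kHz mod fs = 14.7 kHz.
14.7 kHz ≤ fs/2 = 16.45 kHz, appears at 14.7 kHz.
Distinct values: {2.6 kHz, 14.7 kHz, 15.7 kHz}.

2.6 kHz, 14.7 kHz, 15.7 kHz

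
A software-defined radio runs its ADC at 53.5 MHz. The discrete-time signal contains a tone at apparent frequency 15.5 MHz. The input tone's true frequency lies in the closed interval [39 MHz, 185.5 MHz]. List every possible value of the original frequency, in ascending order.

Frequencies that alias to 15.5 MHz are k·fs ± 15.5 MHz for integer k ≥ 0.
k=0: 15.5 MHz.
k=1: 38 MHz, 69 MHz.
k=2: 91.5 MHz, 122.5 MHz.
k=3: 145 MHz, 176 MHz.
k=4: 198.5 MHz, 229.5 MHz.
Within [39 MHz, 185.5 MHz]: 69 MHz, 91.5 MHz, 122.5 MHz, 145 MHz, 176 MHz.

69 MHz, 91.5 MHz, 122.5 MHz, 145 MHz, 176 MHz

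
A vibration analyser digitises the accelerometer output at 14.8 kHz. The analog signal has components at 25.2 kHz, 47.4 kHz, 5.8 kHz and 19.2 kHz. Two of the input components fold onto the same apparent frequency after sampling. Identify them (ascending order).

19.2 kHz, 25.2 kHz

fs/2 = 7.4 kHz.
25.2 kHz mod fs = 10.4 kHz.
10.4 kHz > fs/2 = 7.4 kHz, folds to fs − 10.4 kHz = 4.4 kHz.
47.4 kHz mod fs = 3 kHz.
3 kHz ≤ fs/2 = 7.4 kHz, appears at 3 kHz.
5.8 kHz ≤ fs/2 = 7.4 kHz, passes unchanged.
19.2 kHz mod fs = 4.4 kHz.
4.4 kHz ≤ fs/2 = 7.4 kHz, appears at 4.4 kHz.
19.2 kHz and 25.2 kHz both map to 4.4 kHz.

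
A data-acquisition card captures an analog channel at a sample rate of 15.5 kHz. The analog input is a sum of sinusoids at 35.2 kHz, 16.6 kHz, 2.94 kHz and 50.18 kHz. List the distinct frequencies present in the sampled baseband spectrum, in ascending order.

fs/2 = 7.75 kHz.
35.2 kHz mod fs = 4.2 kHz.
4.2 kHz ≤ fs/2 = 7.75 kHz, appears at 4.2 kHz.
16.6 kHz mod fs = 1.1 kHz.
1.1 kHz ≤ fs/2 = 7.75 kHz, appears at 1.1 kHz.
2.94 kHz ≤ fs/2 = 7.75 kHz, passes unchanged.
50.18 kHz mod fs = 3.68 kHz.
3.68 kHz ≤ fs/2 = 7.75 kHz, appears at 3.68 kHz.
Distinct values: {1.1 kHz, 2.94 kHz, 3.68 kHz, 4.2 kHz}.

1.1 kHz, 2.94 kHz, 3.68 kHz, 4.2 kHz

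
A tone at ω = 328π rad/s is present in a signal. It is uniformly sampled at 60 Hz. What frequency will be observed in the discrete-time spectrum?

ω = 328π rad/s → f = ω/(2π) = 164 Hz.
164 Hz mod fs = 44 Hz.
44 Hz > fs/2 = 30 Hz, folds to fs − 44 Hz = 16 Hz.

16 Hz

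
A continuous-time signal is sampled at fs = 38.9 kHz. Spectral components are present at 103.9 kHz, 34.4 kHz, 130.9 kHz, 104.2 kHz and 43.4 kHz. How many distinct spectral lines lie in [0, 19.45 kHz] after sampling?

fs/2 = 19.45 kHz.
103.9 kHz mod fs = 26.1 kHz.
26.1 kHz > fs/2 = 19.45 kHz, folds to fs − 26.1 kHz = 12.8 kHz.
34.4 kHz > fs/2 = 19.45 kHz, folds to fs − 34.4 kHz = 4.5 kHz.
130.9 kHz mod fs = 14.2 kHz.
14.2 kHz ≤ fs/2 = 19.45 kHz, appears at 14.2 kHz.
104.2 kHz mod fs = 26.4 kHz.
26.4 kHz > fs/2 = 19.45 kHz, folds to fs − 26.4 kHz = 12.5 kHz.
43.4 kHz mod fs = 4.5 kHz.
4.5 kHz ≤ fs/2 = 19.45 kHz, appears at 4.5 kHz.
Distinct values: {4.5 kHz, 12.5 kHz, 12.8 kHz, 14.2 kHz} → 4.

4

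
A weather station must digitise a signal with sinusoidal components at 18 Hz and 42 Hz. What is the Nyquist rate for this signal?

84 Hz

Highest-frequency component: 42 Hz.
Nyquist rate = 2 × 42 Hz = 84 Hz.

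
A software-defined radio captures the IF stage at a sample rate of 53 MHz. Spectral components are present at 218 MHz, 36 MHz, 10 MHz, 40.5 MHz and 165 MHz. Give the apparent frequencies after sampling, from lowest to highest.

6 MHz, 10 MHz, 12.5 MHz, 17 MHz

fs/2 = 26.5 MHz.
218 MHz mod fs = 6 MHz.
6 MHz ≤ fs/2 = 26.5 MHz, appears at 6 MHz.
36 MHz > fs/2 = 26.5 MHz, folds to fs − 36 MHz = 17 MHz.
10 MHz ≤ fs/2 = 26.5 MHz, passes unchanged.
40.5 MHz > fs/2 = 26.5 MHz, folds to fs − 40.5 MHz = 12.5 MHz.
165 MHz mod fs = 6 MHz.
6 MHz ≤ fs/2 = 26.5 MHz, appears at 6 MHz.
Distinct values: {6 MHz, 10 MHz, 12.5 MHz, 17 MHz}.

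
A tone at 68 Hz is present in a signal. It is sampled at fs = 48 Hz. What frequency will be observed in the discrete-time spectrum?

68 Hz mod fs = 20 Hz.
20 Hz ≤ fs/2 = 24 Hz, appears at 20 Hz.

20 Hz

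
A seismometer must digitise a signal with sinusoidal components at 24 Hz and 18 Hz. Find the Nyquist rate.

48 Hz

Highest-frequency component: 24 Hz.
Nyquist rate = 2 × 24 Hz = 48 Hz.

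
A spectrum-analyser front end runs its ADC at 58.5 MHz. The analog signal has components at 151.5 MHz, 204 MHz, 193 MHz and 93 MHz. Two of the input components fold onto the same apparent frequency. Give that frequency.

24 MHz

fs/2 = 29.25 MHz.
151.5 MHz mod fs = 34.5 MHz.
34.5 MHz > fs/2 = 29.25 MHz, folds to fs − 34.5 MHz = 24 MHz.
204 MHz mod fs = 28.5 MHz.
28.5 MHz ≤ fs/2 = 29.25 MHz, appears at 28.5 MHz.
193 MHz mod fs = 17.5 MHz.
17.5 MHz ≤ fs/2 = 29.25 MHz, appears at 17.5 MHz.
93 MHz mod fs = 34.5 MHz.
34.5 MHz > fs/2 = 29.25 MHz, folds to fs − 34.5 MHz = 24 MHz.
93 MHz and 151.5 MHz both map to 24 MHz.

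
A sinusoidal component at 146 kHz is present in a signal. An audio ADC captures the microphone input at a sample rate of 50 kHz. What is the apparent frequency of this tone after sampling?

146 kHz mod fs = 46 kHz.
46 kHz > fs/2 = 25 kHz, folds to fs − 46 kHz = 4 kHz.

4 kHz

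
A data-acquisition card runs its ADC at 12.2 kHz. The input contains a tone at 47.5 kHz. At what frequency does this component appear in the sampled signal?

1.3 kHz

47.5 kHz mod fs = 10.9 kHz.
10.9 kHz > fs/2 = 6.1 kHz, folds to fs − 10.9 kHz = 1.3 kHz.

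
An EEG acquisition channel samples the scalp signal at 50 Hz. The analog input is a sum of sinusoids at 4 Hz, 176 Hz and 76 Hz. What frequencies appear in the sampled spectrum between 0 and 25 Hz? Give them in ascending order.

fs/2 = 25 Hz.
4 Hz ≤ fs/2 = 25 Hz, passes unchanged.
176 Hz mod fs = 26 Hz.
26 Hz > fs/2 = 25 Hz, folds to fs − 26 Hz = 24 Hz.
76 Hz mod fs = 26 Hz.
26 Hz > fs/2 = 25 Hz, folds to fs − 26 Hz = 24 Hz.
Distinct values: {4 Hz, 24 Hz}.

4 Hz, 24 Hz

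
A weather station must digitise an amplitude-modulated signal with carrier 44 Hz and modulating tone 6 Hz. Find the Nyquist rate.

AM sidebands sit at fc ± fm = 38 Hz and 50 Hz.
Highest-frequency component: 50 Hz.
Nyquist rate = 2 × 50 Hz = 100 Hz.

100 Hz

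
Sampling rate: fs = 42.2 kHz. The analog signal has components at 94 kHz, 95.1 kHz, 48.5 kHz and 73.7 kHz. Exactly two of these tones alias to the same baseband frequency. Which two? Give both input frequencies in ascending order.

73.7 kHz, 95.1 kHz

fs/2 = 21.1 kHz.
94 kHz mod fs = 9.6 kHz.
9.6 kHz ≤ fs/2 = 21.1 kHz, appears at 9.6 kHz.
95.1 kHz mod fs = 10.7 kHz.
10.7 kHz ≤ fs/2 = 21.1 kHz, appears at 10.7 kHz.
48.5 kHz mod fs = 6.3 kHz.
6.3 kHz ≤ fs/2 = 21.1 kHz, appears at 6.3 kHz.
73.7 kHz mod fs = 31.5 kHz.
31.5 kHz > fs/2 = 21.1 kHz, folds to fs − 31.5 kHz = 10.7 kHz.
73.7 kHz and 95.1 kHz both map to 10.7 kHz.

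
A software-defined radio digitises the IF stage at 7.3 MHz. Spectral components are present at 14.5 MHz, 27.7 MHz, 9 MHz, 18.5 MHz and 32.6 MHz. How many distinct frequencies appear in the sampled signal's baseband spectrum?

4

fs/2 = 3.65 MHz.
14.5 MHz mod fs = 7.2 MHz.
7.2 MHz > fs/2 = 3.65 MHz, folds to fs − 7.2 MHz = 0.1 MHz.
27.7 MHz mod fs = 5.8 MHz.
5.8 MHz > fs/2 = 3.65 MHz, folds to fs − 5.8 MHz = 1.5 MHz.
9 MHz mod fs = 1.7 MHz.
1.7 MHz ≤ fs/2 = 3.65 MHz, appears at 1.7 MHz.
18.5 MHz mod fs = 3.9 MHz.
3.9 MHz > fs/2 = 3.65 MHz, folds to fs − 3.9 MHz = 3.4 MHz.
32.6 MHz mod fs = 3.4 MHz.
3.4 MHz ≤ fs/2 = 3.65 MHz, appears at 3.4 MHz.
Distinct values: {0.1 MHz, 1.5 MHz, 1.7 MHz, 3.4 MHz} → 4.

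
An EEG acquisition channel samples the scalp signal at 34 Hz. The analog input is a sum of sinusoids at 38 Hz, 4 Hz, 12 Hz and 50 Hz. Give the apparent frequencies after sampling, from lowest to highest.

fs/2 = 17 Hz.
38 Hz mod fs = 4 Hz.
4 Hz ≤ fs/2 = 17 Hz, appears at 4 Hz.
4 Hz ≤ fs/2 = 17 Hz, passes unchanged.
12 Hz ≤ fs/2 = 17 Hz, passes unchanged.
50 Hz mod fs = 16 Hz.
16 Hz ≤ fs/2 = 17 Hz, appears at 16 Hz.
Distinct values: {4 Hz, 12 Hz, 16 Hz}.

4 Hz, 12 Hz, 16 Hz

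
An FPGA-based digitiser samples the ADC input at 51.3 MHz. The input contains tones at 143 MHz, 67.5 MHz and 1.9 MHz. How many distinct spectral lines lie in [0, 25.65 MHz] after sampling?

fs/2 = 25.65 MHz.
143 MHz mod fs = 40.4 MHz.
40.4 MHz > fs/2 = 25.65 MHz, folds to fs − 40.4 MHz = 10.9 MHz.
67.5 MHz mod fs = 16.2 MHz.
16.2 MHz ≤ fs/2 = 25.65 MHz, appears at 16.2 MHz.
1.9 MHz ≤ fs/2 = 25.65 MHz, passes unchanged.
Distinct values: {1.9 MHz, 10.9 MHz, 16.2 MHz} → 3.

3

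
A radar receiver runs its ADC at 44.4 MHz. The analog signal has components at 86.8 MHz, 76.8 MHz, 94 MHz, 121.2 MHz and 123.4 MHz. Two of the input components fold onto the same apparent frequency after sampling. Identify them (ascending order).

fs/2 = 22.2 MHz.
86.8 MHz mod fs = 42.4 MHz.
42.4 MHz > fs/2 = 22.2 MHz, folds to fs − 42.4 MHz = 2 MHz.
76.8 MHz mod fs = 32.4 MHz.
32.4 MHz > fs/2 = 22.2 MHz, folds to fs − 32.4 MHz = 12 MHz.
94 MHz mod fs = 5.2 MHz.
5.2 MHz ≤ fs/2 = 22.2 MHz, appears at 5.2 MHz.
121.2 MHz mod fs = 32.4 MHz.
32.4 MHz > fs/2 = 22.2 MHz, folds to fs − 32.4 MHz = 12 MHz.
123.4 MHz mod fs = 34.6 MHz.
34.6 MHz > fs/2 = 22.2 MHz, folds to fs − 34.6 MHz = 9.8 MHz.
76.8 MHz and 121.2 MHz both map to 12 MHz.

76.8 MHz, 121.2 MHz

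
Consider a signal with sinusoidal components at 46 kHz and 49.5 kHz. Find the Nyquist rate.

99 kHz

Highest-frequency component: 49.5 kHz.
Nyquist rate = 2 × 49.5 kHz = 99 kHz.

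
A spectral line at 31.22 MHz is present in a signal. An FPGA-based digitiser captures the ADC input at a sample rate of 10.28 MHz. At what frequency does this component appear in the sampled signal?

0.38 MHz

31.22 MHz mod fs = 0.38 MHz.
0.38 MHz ≤ fs/2 = 5.14 MHz, appears at 0.38 MHz.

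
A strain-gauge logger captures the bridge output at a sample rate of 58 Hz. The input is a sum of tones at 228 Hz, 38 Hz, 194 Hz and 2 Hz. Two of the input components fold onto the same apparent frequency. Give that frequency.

20 Hz

fs/2 = 29 Hz.
228 Hz mod fs = 54 Hz.
54 Hz > fs/2 = 29 Hz, folds to fs − 54 Hz = 4 Hz.
38 Hz > fs/2 = 29 Hz, folds to fs − 38 Hz = 20 Hz.
194 Hz mod fs = 20 Hz.
20 Hz ≤ fs/2 = 29 Hz, appears at 20 Hz.
2 Hz ≤ fs/2 = 29 Hz, passes unchanged.
38 Hz and 194 Hz both map to 20 Hz.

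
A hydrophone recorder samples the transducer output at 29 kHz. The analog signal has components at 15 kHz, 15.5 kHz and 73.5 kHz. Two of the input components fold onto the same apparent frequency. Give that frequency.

fs/2 = 14.5 kHz.
15 kHz > fs/2 = 14.5 kHz, folds to fs − 15 kHz = 14 kHz.
15.5 kHz > fs/2 = 14.5 kHz, folds to fs − 15.5 kHz = 13.5 kHz.
73.5 kHz mod fs = 15.5 kHz.
15.5 kHz > fs/2 = 14.5 kHz, folds to fs − 15.5 kHz = 13.5 kHz.
15.5 kHz and 73.5 kHz both map to 13.5 kHz.

13.5 kHz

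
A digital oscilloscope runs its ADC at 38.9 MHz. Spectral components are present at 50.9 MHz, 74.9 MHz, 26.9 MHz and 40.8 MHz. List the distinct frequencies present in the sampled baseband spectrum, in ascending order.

1.9 MHz, 2.9 MHz, 12 MHz

fs/2 = 19.45 MHz.
50.9 MHz mod fs = 12 MHz.
12 MHz ≤ fs/2 = 19.45 MHz, appears at 12 MHz.
74.9 MHz mod fs = 36 MHz.
36 MHz > fs/2 = 19.45 MHz, folds to fs − 36 MHz = 2.9 MHz.
26.9 MHz > fs/2 = 19.45 MHz, folds to fs − 26.9 MHz = 12 MHz.
40.8 MHz mod fs = 1.9 MHz.
1.9 MHz ≤ fs/2 = 19.45 MHz, appears at 1.9 MHz.
Distinct values: {1.9 MHz, 2.9 MHz, 12 MHz}.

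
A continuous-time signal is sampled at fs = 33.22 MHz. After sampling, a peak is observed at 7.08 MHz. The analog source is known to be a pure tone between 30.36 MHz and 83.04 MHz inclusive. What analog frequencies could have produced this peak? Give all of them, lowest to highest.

40.3 MHz, 59.36 MHz, 73.52 MHz

Frequencies that alias to 7.08 MHz are k·fs ± 7.08 MHz for integer k ≥ 0.
k=0: 7.08 MHz.
k=1: 26.14 MHz, 40.3 MHz.
k=2: 59.36 MHz, 73.52 MHz.
k=3: 92.58 MHz, 106.74 MHz.
Within [30.36 MHz, 83.04 MHz]: 40.3 MHz, 59.36 MHz, 73.52 MHz.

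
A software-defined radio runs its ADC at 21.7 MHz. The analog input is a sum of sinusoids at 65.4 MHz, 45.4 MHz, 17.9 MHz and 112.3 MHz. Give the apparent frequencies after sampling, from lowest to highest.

fs/2 = 10.85 MHz.
65.4 MHz mod fs = 0.3 MHz.
0.3 MHz ≤ fs/2 = 10.85 MHz, appears at 0.3 MHz.
45.4 MHz mod fs = 2 MHz.
2 MHz ≤ fs/2 = 10.85 MHz, appears at 2 MHz.
17.9 MHz > fs/2 = 10.85 MHz, folds to fs − 17.9 MHz = 3.8 MHz.
112.3 MHz mod fs = 3.8 MHz.
3.8 MHz ≤ fs/2 = 10.85 MHz, appears at 3.8 MHz.
Distinct values: {0.3 MHz, 2 MHz, 3.8 MHz}.

0.3 MHz, 2 MHz, 3.8 MHz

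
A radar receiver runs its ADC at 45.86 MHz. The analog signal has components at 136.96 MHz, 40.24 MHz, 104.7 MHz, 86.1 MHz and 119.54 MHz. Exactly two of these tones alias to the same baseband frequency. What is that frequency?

5.62 MHz

fs/2 = 22.93 MHz.
136.96 MHz mod fs = 45.24 MHz.
45.24 MHz > fs/2 = 22.93 MHz, folds to fs − 45.24 MHz = 0.62 MHz.
40.24 MHz > fs/2 = 22.93 MHz, folds to fs − 40.24 MHz = 5.62 MHz.
104.7 MHz mod fs = 12.98 MHz.
12.98 MHz ≤ fs/2 = 22.93 MHz, appears at 12.98 MHz.
86.1 MHz mod fs = 40.24 MHz.
40.24 MHz > fs/2 = 22.93 MHz, folds to fs − 40.24 MHz = 5.62 MHz.
119.54 MHz mod fs = 27.82 MHz.
27.82 MHz > fs/2 = 22.93 MHz, folds to fs − 27.82 MHz = 18.04 MHz.
40.24 MHz and 86.1 MHz both map to 5.62 MHz.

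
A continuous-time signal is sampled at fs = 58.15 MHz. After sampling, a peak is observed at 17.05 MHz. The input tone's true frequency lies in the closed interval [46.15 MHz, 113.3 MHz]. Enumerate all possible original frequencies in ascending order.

Frequencies that alias to 17.05 MHz are k·fs ± 17.05 MHz for integer k ≥ 0.
k=0: 17.05 MHz.
k=1: 41.1 MHz, 75.2 MHz.
k=2: 99.25 MHz, 133.35 MHz.
k=3: 157.4 MHz, 191.5 MHz.
Within [46.15 MHz, 113.3 MHz]: 75.2 MHz, 99.25 MHz.

75.2 MHz, 99.25 MHz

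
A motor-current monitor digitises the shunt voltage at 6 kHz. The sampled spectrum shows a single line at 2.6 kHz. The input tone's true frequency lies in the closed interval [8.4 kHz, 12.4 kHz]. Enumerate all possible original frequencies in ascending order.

Frequencies that alias to 2.6 kHz are k·fs ± 2.6 kHz for integer k ≥ 0.
k=0: 2.6 kHz.
k=1: 3.4 kHz, 8.6 kHz.
k=2: 9.4 kHz, 14.6 kHz.
k=3: 15.4 kHz, 20.6 kHz.
Within [8.4 kHz, 12.4 kHz]: 8.6 kHz, 9.4 kHz.

8.6 kHz, 9.4 kHz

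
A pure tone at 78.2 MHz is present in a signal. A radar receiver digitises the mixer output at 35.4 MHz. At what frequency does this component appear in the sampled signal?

7.4 MHz

78.2 MHz mod fs = 7.4 MHz.
7.4 MHz ≤ fs/2 = 17.7 MHz, appears at 7.4 MHz.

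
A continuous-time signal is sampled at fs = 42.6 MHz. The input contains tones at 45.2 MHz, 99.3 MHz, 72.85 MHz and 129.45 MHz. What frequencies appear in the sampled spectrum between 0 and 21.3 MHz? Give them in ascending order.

fs/2 = 21.3 MHz.
45.2 MHz mod fs = 2.6 MHz.
2.6 MHz ≤ fs/2 = 21.3 MHz, appears at 2.6 MHz.
99.3 MHz mod fs = 14.1 MHz.
14.1 MHz ≤ fs/2 = 21.3 MHz, appears at 14.1 MHz.
72.85 MHz mod fs = 30.25 MHz.
30.25 MHz > fs/2 = 21.3 MHz, folds to fs − 30.25 MHz = 12.35 MHz.
129.45 MHz mod fs = 1.65 MHz.
1.65 MHz ≤ fs/2 = 21.3 MHz, appears at 1.65 MHz.
Distinct values: {1.65 MHz, 2.6 MHz, 12.35 MHz, 14.1 MHz}.

1.65 MHz, 2.6 MHz, 12.35 MHz, 14.1 MHz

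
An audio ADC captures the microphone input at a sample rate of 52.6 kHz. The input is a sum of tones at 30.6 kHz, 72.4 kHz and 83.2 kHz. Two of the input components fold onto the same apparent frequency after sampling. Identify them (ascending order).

fs/2 = 26.3 kHz.
30.6 kHz > fs/2 = 26.3 kHz, folds to fs − 30.6 kHz = 22 kHz.
72.4 kHz mod fs = 19.8 kHz.
19.8 kHz ≤ fs/2 = 26.3 kHz, appears at 19.8 kHz.
83.2 kHz mod fs = 30.6 kHz.
30.6 kHz > fs/2 = 26.3 kHz, folds to fs − 30.6 kHz = 22 kHz.
30.6 kHz and 83.2 kHz both map to 22 kHz.

30.6 kHz, 83.2 kHz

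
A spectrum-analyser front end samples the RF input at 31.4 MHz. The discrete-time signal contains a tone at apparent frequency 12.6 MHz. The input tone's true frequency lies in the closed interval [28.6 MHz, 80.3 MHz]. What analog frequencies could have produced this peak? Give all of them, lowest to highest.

44 MHz, 50.2 MHz, 75.4 MHz

Frequencies that alias to 12.6 MHz are k·fs ± 12.6 MHz for integer k ≥ 0.
k=0: 12.6 MHz.
k=1: 18.8 MHz, 44 MHz.
k=2: 50.2 MHz, 75.4 MHz.
k=3: 81.6 MHz, 106.8 MHz.
Within [28.6 MHz, 80.3 MHz]: 44 MHz, 50.2 MHz, 75.4 MHz.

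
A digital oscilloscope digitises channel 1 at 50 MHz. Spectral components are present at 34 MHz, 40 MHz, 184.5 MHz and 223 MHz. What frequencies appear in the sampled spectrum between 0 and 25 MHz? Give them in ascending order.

fs/2 = 25 MHz.
34 MHz > fs/2 = 25 MHz, folds to fs − 34 MHz = 16 MHz.
40 MHz > fs/2 = 25 MHz, folds to fs − 40 MHz = 10 MHz.
184.5 MHz mod fs = 34.5 MHz.
34.5 MHz > fs/2 = 25 MHz, folds to fs − 34.5 MHz = 15.5 MHz.
223 MHz mod fs = 23 MHz.
23 MHz ≤ fs/2 = 25 MHz, appears at 23 MHz.
Distinct values: {10 MHz, 15.5 MHz, 16 MHz, 23 MHz}.

10 MHz, 15.5 MHz, 16 MHz, 23 MHz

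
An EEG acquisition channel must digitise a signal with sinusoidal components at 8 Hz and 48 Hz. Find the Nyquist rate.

Highest-frequency component: 48 Hz.
Nyquist rate = 2 × 48 Hz = 96 Hz.

96 Hz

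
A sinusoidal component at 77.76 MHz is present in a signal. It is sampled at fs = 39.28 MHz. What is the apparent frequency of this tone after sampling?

77.76 MHz mod fs = 38.48 MHz.
38.48 MHz > fs/2 = 19.64 MHz, folds to fs − 38.48 MHz = 0.8 MHz.

0.8 MHz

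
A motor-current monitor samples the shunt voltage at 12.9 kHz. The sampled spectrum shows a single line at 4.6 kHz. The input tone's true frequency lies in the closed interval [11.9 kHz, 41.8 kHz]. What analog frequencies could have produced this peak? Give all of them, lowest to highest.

Frequencies that alias to 4.6 kHz are k·fs ± 4.6 kHz for integer k ≥ 0.
k=0: 4.6 kHz.
k=1: 8.3 kHz, 17.5 kHz.
k=2: 21.2 kHz, 30.4 kHz.
k=3: 34.1 kHz, 43.3 kHz.
k=4: 47 kHz, 56.2 kHz.
Within [11.9 kHz, 41.8 kHz]: 17.5 kHz, 21.2 kHz, 30.4 kHz, 34.1 kHz.

17.5 kHz, 21.2 kHz, 30.4 kHz, 34.1 kHz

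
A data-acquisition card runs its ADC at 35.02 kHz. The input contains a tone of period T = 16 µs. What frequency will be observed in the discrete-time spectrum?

7.54 kHz

T = 16 µs → f = 1/T = 62.5 kHz.
62.5 kHz mod fs = 27.48 kHz.
27.48 kHz > fs/2 = 17.51 kHz, folds to fs − 27.48 kHz = 7.54 kHz.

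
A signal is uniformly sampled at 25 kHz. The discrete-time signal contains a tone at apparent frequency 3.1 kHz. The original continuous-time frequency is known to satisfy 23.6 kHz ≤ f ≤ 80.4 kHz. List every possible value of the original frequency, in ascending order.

28.1 kHz, 46.9 kHz, 53.1 kHz, 71.9 kHz, 78.1 kHz

Frequencies that alias to 3.1 kHz are k·fs ± 3.1 kHz for integer k ≥ 0.
k=0: 3.1 kHz.
k=1: 21.9 kHz, 28.1 kHz.
k=2: 46.9 kHz, 53.1 kHz.
k=3: 71.9 kHz, 78.1 kHz.
k=4: 96.9 kHz, 103.1 kHz.
Within [23.6 kHz, 80.4 kHz]: 28.1 kHz, 46.9 kHz, 53.1 kHz, 71.9 kHz, 78.1 kHz.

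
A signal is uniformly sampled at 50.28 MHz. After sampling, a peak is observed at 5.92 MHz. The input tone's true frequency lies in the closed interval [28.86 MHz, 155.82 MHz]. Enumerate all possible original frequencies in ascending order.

Frequencies that alias to 5.92 MHz are k·fs ± 5.92 MHz for integer k ≥ 0.
k=0: 5.92 MHz.
k=1: 44.36 MHz, 56.2 MHz.
k=2: 94.64 MHz, 106.48 MHz.
k=3: 144.92 MHz, 156.76 MHz.
k=4: 195.2 MHz, 207.04 MHz.
Within [28.86 MHz, 155.82 MHz]: 44.36 MHz, 56.2 MHz, 94.64 MHz, 106.48 MHz, 144.92 MHz.

44.36 MHz, 56.2 MHz, 94.64 MHz, 106.48 MHz, 144.92 MHz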